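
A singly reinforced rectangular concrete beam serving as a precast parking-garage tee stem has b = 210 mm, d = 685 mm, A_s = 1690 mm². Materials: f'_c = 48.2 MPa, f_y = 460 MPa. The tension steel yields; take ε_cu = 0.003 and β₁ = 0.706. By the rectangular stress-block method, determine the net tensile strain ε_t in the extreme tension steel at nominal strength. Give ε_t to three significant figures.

a = A_s f_y/(0.85 f'_c b) = 90.36 mm.
β₁ = 0.706, so c = a/β₁ = 90.36/0.706 = 127.99 mm.
From the linear strain diagram with ε_cu = 0.003: ε_t = 0.003 (d − c)/c = 0.003 × (685 − 127.99)/127.99 = 0.0131.
Since ε_t ≥ 0.005, the section is tension-controlled.

ε_t ≈ 0.0131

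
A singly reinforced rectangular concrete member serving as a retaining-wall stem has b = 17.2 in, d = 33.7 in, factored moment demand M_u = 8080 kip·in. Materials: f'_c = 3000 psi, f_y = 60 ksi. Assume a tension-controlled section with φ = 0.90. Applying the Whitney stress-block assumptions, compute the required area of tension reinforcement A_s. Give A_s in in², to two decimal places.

A_s ≈ 4.93 in²

M_n = M_u/φ = 8080/0.90 = 8977.78 kip·in.
From M_n = 0.85 f'_c a b (d − a/2):
a = d − √(d² − 2M_n/(0.85 f'_c b)) = 33.7 − √(33.7² − 2 × 8977.78/(0.85 × 3 × 17.2)) = 6.750 in.
A_s = 0.85 f'_c a b / f_y = 0.85 × 3 × 6.750 × 17.2 / 60 = 4.934 in².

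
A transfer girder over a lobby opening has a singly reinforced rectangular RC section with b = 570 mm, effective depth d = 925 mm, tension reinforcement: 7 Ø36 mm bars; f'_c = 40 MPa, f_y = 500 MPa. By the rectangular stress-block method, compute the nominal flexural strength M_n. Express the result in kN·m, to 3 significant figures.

A_s = 7 × 1018 = 7126 mm².
T = A_s f_y = 7126 × 500 = 3563000 N = 3563 kN.
From C = T: a = T/(0.85 f'_c b) = 3563000/(0.85 × 40 × 570) = 183.85 mm.
M_n = T(d − a/2) = 3563 kN × (925 − 91.925) mm = 2968.25 kN·m.

M_n ≈ 2970 kN·m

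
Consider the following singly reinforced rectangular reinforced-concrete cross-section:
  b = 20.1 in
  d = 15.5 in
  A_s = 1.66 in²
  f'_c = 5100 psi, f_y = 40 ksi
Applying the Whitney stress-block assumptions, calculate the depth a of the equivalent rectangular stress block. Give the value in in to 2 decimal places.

T = A_s f_y = 1.66 × 40 = 66.4 kips.
a = T/(0.85 f'_c b) = 66.4/(0.85 × 5.1 × 20.1) = 0.76 in.

a ≈ 0.76 in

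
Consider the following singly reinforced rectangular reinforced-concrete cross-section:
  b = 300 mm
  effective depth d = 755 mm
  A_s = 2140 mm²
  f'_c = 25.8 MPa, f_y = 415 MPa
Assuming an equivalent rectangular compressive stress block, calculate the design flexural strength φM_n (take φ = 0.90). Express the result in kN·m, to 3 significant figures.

T = A_s f_y = 2140 × 415 = 888100 N = 888.1 kN.
From C = T: a = T/(0.85 f'_c b) = 888100/(0.85 × 25.8 × 300) = 134.99 mm.
M_n = T(d − a/2) = 888.1 kN × (755 − 67.495) mm = 610.57 kN·m.
φM_n = 0.90 × 610.57 = 549.51 kN·m.

φM_n ≈ 550 kN·m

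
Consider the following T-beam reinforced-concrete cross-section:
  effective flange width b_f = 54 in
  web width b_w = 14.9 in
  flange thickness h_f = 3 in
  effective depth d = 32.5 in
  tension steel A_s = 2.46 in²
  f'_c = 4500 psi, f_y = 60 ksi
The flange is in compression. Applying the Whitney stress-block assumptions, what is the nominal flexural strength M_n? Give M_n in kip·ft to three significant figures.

Tension: T = A_s f_y = 2.46 × 60 = 147.6 kips.
Try a within the flange: a = T/(0.85 f'_c b_f) = 147.6/(0.85 × 4.5 × 54) = 0.715 in.
Since a = 0.715 ≤ h_f = 3 in, the stress block lies entirely in the flange; analyse as a rectangular beam of width b_f.
M_n = T(d − a/2) = 147.6 × (32.5 − 0.3575) = 4744.2 kip·in.
M_n = 4744.2/12 = 395.35 kip·ft.

M_n ≈ 395 kip·ft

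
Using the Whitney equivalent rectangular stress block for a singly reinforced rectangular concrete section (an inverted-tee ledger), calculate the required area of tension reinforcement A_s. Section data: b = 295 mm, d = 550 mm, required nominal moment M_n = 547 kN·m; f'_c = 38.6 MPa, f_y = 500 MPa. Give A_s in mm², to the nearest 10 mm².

A_s ≈ 2220 mm²

With M_n = 0.85 f'_c a b (d − a/2), solve the quadratic for a:
a = d − √(d² − 2M_n/(0.85 f'_c b)) = 550 − √(550² − 2 × 547×10⁶/(0.85 × 38.6 × 295)) = 114.72 mm.
A_s = 0.85 f'_c a b / f_y = 0.85 × 38.6 × 114.72 × 295 / 500 = 2220.7 mm².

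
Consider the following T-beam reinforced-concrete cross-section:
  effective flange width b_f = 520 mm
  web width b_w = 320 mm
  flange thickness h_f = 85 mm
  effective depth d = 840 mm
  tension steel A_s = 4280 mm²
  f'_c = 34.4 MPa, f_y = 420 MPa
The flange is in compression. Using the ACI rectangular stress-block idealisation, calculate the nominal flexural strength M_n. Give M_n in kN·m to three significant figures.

Tension: T = A_s f_y = 4280 × 420 = 1797600 N.
Try a within the flange: a = T/(0.85 f'_c b_f) = 1797600/(0.85 × 34.4 × 520) = 118.23 mm.
a = 118.23 > h_f = 85 mm: the block extends into the web. Split into flange-overhang and web parts.
C_f = 0.85 f'_c (b_f − b_w) h_f = 0.85 × 34.4 × (520 − 320) × 85 = 497080 N.
Remaining web compression depth: a_w = (T − C_f)/(0.85 f'_c b_w) = (1797600 − 497080)/(0.85 × 34.4 × 320) = 138.99 mm.
M_n = C_f(d − h_f/2) + (T − C_f)(d − a_w/2) = 497080 × (840 − 42.5) + 1300520 × (840 − 69.495) = 396.42 + 1002.06 = 1398.48 × 10⁶ N·mm.
M_n = 1398.48 kN·m.

M_n ≈ 1400 kN·m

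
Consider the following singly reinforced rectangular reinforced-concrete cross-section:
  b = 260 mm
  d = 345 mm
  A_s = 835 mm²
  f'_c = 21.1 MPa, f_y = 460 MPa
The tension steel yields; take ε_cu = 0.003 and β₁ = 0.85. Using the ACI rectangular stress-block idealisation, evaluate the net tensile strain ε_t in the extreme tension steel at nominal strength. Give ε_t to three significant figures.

a = A_s f_y/(0.85 f'_c b) = 82.37 mm.
β₁ = 0.85, so c = a/β₁ = 82.37/0.85 = 96.91 mm.
From the linear strain diagram with ε_cu = 0.003: ε_t = 0.003 (d − c)/c = 0.003 × (345 − 96.91)/96.91 = 0.00768.
Since ε_t ≥ 0.005, the section is tension-controlled.

ε_t ≈ 0.00768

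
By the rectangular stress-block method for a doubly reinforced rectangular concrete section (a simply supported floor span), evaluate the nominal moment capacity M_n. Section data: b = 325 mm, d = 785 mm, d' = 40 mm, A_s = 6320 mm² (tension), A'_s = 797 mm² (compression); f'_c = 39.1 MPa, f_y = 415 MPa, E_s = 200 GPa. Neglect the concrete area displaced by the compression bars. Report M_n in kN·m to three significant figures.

M_n ≈ 1800 kN·m

Assume both tension and compression steel yield.
Net tension couple steel: A_s − A'_s = 5523 mm².
a = (A_s − A'_s) f_y / (0.85 f'_c b) = 2292045/(0.85 × 39.1 × 325) = 212.20 mm.
c = a/β₁ = 212.20/0.771 = 275.23 mm; ε'_s = 0.003(c − d')/c = 0.0026 ≥ f_y/E_s = 0.0021, so compression steel does yield.
M_n = (A_s − A'_s) f_y (d − a/2) + A'_s f_y (d − d') = [2292045 × (785 − 106.1) + 330755 × (785 − 40)] × 10⁻⁶ = 1556.07 + 246.41 = 1802.48 kN·m.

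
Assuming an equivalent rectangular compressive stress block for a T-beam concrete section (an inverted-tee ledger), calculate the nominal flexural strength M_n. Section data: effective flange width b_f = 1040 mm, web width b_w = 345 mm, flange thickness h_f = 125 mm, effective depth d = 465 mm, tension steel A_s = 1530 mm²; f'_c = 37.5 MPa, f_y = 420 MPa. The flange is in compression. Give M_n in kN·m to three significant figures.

M_n ≈ 293 kN·m

Tension: T = A_s f_y = 1530 × 420 = 642600 N.
Try a within the flange: a = T/(0.85 f'_c b_f) = 642600/(0.85 × 37.5 × 1040) = 19.38 mm.
Since a = 19.38 ≤ h_f = 125 mm, the stress block lies entirely in the flange; analyse as a rectangular beam of width b_f.
M_n = T(d − a/2) = 642600 × (465 − 9.69) = 292.58 × 10⁶ N·mm.
M_n = 292.58 kN·m.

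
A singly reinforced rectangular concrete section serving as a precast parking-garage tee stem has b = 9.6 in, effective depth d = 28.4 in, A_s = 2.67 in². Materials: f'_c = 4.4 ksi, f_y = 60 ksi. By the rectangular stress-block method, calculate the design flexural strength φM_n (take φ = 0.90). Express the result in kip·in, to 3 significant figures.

T = A_s f_y = 2.67 × 60 = 160.2 kips.
a = T/(0.85 f'_c b) = 160.2/(0.85 × 4.4 × 9.6) = 4.462 in.
M_n = T(d − a/2) = 160.2 × (28.4 − 2.231) = 4192.3 kip·in.
φM_n = 0.90 × 4192.3 = 3773.1 kip·in.

φM_n ≈ 3770 kip·in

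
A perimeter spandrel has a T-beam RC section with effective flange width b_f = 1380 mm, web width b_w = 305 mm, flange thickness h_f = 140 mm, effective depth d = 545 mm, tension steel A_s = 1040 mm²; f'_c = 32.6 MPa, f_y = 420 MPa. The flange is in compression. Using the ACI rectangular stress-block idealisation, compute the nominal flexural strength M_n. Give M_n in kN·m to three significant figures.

M_n ≈ 236 kN·m

Tension: T = A_s f_y = 1040 × 420 = 436800 N.
Try a within the flange: a = T/(0.85 f'_c b_f) = 436800/(0.85 × 32.6 × 1380) = 11.42 mm.
Since a = 11.42 ≤ h_f = 140 mm, the stress block lies entirely in the flange; analyse as a rectangular beam of width b_f.
M_n = T(d − a/2) = 436800 × (545 − 5.71) = 235.56 × 10⁶ N·mm.
M_n = 235.56 kN·m.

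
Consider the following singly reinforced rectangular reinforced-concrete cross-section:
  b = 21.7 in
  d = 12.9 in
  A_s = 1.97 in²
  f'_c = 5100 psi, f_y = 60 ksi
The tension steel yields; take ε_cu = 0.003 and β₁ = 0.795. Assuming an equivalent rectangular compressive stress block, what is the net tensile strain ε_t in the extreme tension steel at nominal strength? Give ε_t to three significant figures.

a = A_s f_y/(0.85 f'_c b) = 1.257 in.
β₁ = 0.795, so c = a/β₁ = 1.257/0.795 = 1.581 in.
From the linear strain diagram with ε_cu = 0.003: ε_t = 0.003 (d − c)/c = 0.003 × (12.9 − 1.581)/1.581 = 0.0215.
Since ε_t ≥ 0.005, the section is tension-controlled.

ε_t ≈ 0.0215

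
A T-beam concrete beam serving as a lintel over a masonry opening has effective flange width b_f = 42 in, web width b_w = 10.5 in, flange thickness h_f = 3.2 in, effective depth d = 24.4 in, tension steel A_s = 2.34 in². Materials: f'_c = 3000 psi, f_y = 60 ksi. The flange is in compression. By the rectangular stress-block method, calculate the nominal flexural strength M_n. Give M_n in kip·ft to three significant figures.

M_n ≈ 278 kip·ft

Tension: T = A_s f_y = 2.34 × 60 = 140.4 kips.
Try a within the flange: a = T/(0.85 f'_c b_f) = 140.4/(0.85 × 3 × 42) = 1.311 in.
Since a = 1.311 ≤ h_f = 3.2 in, the stress block lies entirely in the flange; analyse as a rectangular beam of width b_f.
M_n = T(d − a/2) = 140.4 × (24.4 − 0.6555) = 3333.7 kip·in.
M_n = 3333.7/12 = 277.81 kip·ft.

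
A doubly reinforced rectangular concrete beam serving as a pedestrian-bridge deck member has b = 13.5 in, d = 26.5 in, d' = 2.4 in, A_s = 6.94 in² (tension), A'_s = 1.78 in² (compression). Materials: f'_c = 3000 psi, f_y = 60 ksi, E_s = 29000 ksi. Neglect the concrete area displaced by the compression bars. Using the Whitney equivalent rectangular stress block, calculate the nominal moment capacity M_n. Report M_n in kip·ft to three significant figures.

Assume both steels yield.
a = (A_s − A'_s) f_y/(0.85 f'_c b) = (6.94 − 1.78) × 60/(0.85 × 3 × 13.5) = 8.993 in.
c = a/β₁ = 8.993/0.85 = 10.580 in; ε'_s = 0.003(c − d')/c = 0.0023 ≥ ε_y = 0.0021, so the compression steel yields.
M_n = (A_s − A'_s) f_y (d − a/2) + A'_s f_y (d − d') = 309.6 × (26.5 − 4.4965) + 106.8 × (26.5 − 2.4) = 6812.3 + 2573.9 = 9386.2 kip·in = 9386.2/12 = 782.18 kip·ft.

M_n ≈ 782 kip·ft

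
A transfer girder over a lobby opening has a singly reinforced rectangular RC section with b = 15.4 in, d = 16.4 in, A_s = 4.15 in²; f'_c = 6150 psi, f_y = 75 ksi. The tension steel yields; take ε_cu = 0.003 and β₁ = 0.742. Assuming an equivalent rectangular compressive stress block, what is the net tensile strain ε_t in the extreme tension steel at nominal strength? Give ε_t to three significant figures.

ε_t ≈ 0.00644

a = A_s f_y/(0.85 f'_c b) = 3.866 in.
β₁ = 0.742, so c = a/β₁ = 3.866/0.742 = 5.210 in.
From the linear strain diagram with ε_cu = 0.003: ε_t = 0.003 (d − c)/c = 0.003 × (16.4 − 5.210)/5.210 = 0.00644.
Since ε_t ≥ 0.005, the section is tension-controlled.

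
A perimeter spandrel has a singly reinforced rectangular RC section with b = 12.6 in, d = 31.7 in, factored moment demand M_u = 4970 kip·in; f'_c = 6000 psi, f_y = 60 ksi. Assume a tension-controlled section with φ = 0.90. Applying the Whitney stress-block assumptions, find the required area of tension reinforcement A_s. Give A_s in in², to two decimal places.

A_s ≈ 3.04 in²

M_n = M_u/φ = 4970/0.90 = 5522.22 kip·in.
From M_n = 0.85 f'_c a b (d − a/2):
a = d − √(d² − 2M_n/(0.85 f'_c b)) = 31.7 − √(31.7² − 2 × 5522.22/(0.85 × 6 × 12.6)) = 2.838 in.
A_s = 0.85 f'_c a b / f_y = 0.85 × 6 × 2.838 × 12.6 / 60 = 3.039 in².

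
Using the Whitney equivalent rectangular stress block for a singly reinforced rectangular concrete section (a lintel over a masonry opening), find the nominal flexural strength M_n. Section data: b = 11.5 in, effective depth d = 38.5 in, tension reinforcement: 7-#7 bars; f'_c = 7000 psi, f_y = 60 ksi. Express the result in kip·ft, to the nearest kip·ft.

A_s = 7 × 0.6 = 4.2 in².
T = A_s f_y = 4.2 × 60 = 252 kips.
a = T/(0.85 f'_c b) = 252/(0.85 × 7 × 11.5) = 3.683 in.
M_n = T(d − a/2) = 252 × (38.5 − 1.8415) = 9237.9 kip·in = 9237.9/12 = 769.83 kip·ft.

M_n ≈ 770 kip·ft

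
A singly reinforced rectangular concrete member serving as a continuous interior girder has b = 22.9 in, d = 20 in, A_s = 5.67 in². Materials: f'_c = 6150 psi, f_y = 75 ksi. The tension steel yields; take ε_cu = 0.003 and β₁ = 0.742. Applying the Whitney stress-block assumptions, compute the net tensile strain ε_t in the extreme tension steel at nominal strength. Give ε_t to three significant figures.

a = A_s f_y/(0.85 f'_c b) = 3.552 in.
β₁ = 0.742, so c = a/β₁ = 3.552/0.742 = 4.787 in.
From the linear strain diagram with ε_cu = 0.003: ε_t = 0.003 (d − c)/c = 0.003 × (20 − 4.787)/4.787 = 0.00953.
Since ε_t ≥ 0.005, the section is tension-controlled.

ε_t ≈ 0.00953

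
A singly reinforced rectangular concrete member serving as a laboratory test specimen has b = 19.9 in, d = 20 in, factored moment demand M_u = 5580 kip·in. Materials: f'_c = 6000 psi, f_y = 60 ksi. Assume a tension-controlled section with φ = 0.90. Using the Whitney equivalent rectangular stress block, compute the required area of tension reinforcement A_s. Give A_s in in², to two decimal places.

M_n = M_u/φ = 5580/0.90 = 6200 kip·in.
From M_n = 0.85 f'_c a b (d − a/2):
a = d − √(d² − 2M_n/(0.85 f'_c b)) = 20 − √(20² − 2 × 6200/(0.85 × 6 × 19.9)) = 3.332 in.
A_s = 0.85 f'_c a b / f_y = 0.85 × 6 × 3.332 × 19.9 / 60 = 5.636 in².

A_s ≈ 5.64 in²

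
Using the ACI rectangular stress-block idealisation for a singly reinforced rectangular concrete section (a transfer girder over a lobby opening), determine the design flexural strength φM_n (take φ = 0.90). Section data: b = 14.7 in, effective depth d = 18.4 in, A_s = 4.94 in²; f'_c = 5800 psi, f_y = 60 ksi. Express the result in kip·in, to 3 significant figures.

φM_n ≈ 4360 kip·in

T = A_s f_y = 4.94 × 60 = 296.4 kips.
a = T/(0.85 f'_c b) = 296.4/(0.85 × 5.8 × 14.7) = 4.090 in.
M_n = T(d − a/2) = 296.4 × (18.4 − 2.045) = 4847.6 kip·in.
φM_n = 0.90 × 4847.6 = 4362.8 kip·in.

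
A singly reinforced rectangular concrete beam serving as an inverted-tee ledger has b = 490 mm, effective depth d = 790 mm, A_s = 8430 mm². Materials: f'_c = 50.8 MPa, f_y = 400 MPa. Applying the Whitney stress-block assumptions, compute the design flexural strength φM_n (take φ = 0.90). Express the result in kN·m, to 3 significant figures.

T = A_s f_y = 8430 × 400 = 3372000 N = 3372 kN.
From C = T: a = T/(0.85 f'_c b) = 3372000/(0.85 × 50.8 × 490) = 159.37 mm.
M_n = T(d − a/2) = 3372 kN × (790 − 79.685) mm = 2395.18 kN·m.
φM_n = 0.90 × 2395.18 = 2155.66 kN·m.

φM_n ≈ 2160 kN·m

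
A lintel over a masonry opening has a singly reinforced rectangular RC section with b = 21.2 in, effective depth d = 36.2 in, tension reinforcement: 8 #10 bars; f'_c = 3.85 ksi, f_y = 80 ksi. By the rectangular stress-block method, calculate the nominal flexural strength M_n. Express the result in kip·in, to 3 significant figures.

A_s = 8 × 1.27 = 10.16 in².
T = A_s f_y = 10.16 × 80 = 812.8 kips.
a = T/(0.85 f'_c b) = 812.8/(0.85 × 3.85 × 21.2) = 11.716 in.
M_n = T(d − a/2) = 812.8 × (36.2 − 5.858) = 24662.0 kip·in.

M_n ≈ 24700 kip·in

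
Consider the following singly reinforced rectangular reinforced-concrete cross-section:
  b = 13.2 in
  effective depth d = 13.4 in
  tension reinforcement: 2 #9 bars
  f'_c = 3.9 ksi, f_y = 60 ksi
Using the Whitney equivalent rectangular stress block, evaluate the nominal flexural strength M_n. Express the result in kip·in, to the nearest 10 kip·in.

M_n ≈ 1440 kip·in

A_s = 2 × 1 = 2 in².
T = A_s f_y = 2 × 60 = 120 kips.
a = T/(0.85 f'_c b) = 120/(0.85 × 3.9 × 13.2) = 2.742 in.
M_n = T(d − a/2) = 120 × (13.4 − 1.371) = 1443.5 kip·in.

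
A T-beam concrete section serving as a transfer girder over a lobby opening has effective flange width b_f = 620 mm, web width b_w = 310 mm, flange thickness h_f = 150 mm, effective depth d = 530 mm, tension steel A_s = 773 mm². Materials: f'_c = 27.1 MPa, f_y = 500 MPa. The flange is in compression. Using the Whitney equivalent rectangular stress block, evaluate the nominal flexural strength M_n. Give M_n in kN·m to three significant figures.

Tension: T = A_s f_y = 773 × 500 = 386500 N.
Try a within the flange: a = T/(0.85 f'_c b_f) = 386500/(0.85 × 27.1 × 620) = 27.06 mm.
Since a = 27.06 ≤ h_f = 150 mm, the stress block lies entirely in the flange; analyse as a rectangular beam of width b_f.
M_n = T(d − a/2) = 386500 × (530 − 13.53) = 199.62 × 10⁶ N·mm.
M_n = 199.62 kN·m.

M_n ≈ 200 kN·m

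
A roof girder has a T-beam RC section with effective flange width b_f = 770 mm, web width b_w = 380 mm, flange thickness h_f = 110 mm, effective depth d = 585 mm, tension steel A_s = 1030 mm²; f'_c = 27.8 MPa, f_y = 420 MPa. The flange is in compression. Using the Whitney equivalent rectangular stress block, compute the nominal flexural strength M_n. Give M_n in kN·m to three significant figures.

Tension: T = A_s f_y = 1030 × 420 = 432600 N.
Try a within the flange: a = T/(0.85 f'_c b_f) = 432600/(0.85 × 27.8 × 770) = 23.78 mm.
Since a = 23.78 ≤ h_f = 110 mm, the stress block lies entirely in the flange; analyse as a rectangular beam of width b_f.
M_n = T(d − a/2) = 432600 × (585 − 11.89) = 247.93 × 10⁶ N·mm.
M_n = 247.93 kN·m.

M_n ≈ 248 kN·m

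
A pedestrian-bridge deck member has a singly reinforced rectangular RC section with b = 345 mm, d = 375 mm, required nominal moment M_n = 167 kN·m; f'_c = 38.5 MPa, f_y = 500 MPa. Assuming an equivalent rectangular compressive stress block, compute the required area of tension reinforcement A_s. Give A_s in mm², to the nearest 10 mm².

A_s ≈ 940 mm²

With M_n = 0.85 f'_c a b (d − a/2), solve the quadratic for a:
a = d − √(d² − 2M_n/(0.85 f'_c b)) = 375 − √(375² − 2 × 167×10⁶/(0.85 × 38.5 × 345)) = 41.77 mm.
A_s = 0.85 f'_c a b / f_y = 0.85 × 38.5 × 41.77 × 345 / 500 = 943.2 mm².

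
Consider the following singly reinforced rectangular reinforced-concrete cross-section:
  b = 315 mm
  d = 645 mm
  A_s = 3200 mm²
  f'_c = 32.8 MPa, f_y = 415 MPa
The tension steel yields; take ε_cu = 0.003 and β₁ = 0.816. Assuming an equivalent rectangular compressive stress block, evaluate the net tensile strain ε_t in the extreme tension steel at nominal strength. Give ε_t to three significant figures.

ε_t ≈ 0.00744

a = A_s f_y/(0.85 f'_c b) = 151.21 mm.
β₁ = 0.816, so c = a/β₁ = 151.21/0.816 = 185.31 mm.
From the linear strain diagram with ε_cu = 0.003: ε_t = 0.003 (d − c)/c = 0.003 × (645 − 185.31)/185.31 = 0.00744.
Since ε_t ≥ 0.005, the section is tension-controlled.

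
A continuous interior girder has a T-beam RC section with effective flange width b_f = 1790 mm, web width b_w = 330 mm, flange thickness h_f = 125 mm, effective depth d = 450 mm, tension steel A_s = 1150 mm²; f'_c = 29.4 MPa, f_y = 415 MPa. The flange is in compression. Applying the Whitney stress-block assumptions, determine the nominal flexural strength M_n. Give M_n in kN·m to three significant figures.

M_n ≈ 212 kN·m

Tension: T = A_s f_y = 1150 × 415 = 477250 N.
Try a within the flange: a = T/(0.85 f'_c b_f) = 477250/(0.85 × 29.4 × 1790) = 10.67 mm.
Since a = 10.67 ≤ h_f = 125 mm, the stress block lies entirely in the flange; analyse as a rectangular beam of width b_f.
M_n = T(d − a/2) = 477250 × (450 − 5.335) = 212.22 × 10⁶ N·mm.
M_n = 212.22 kN·m.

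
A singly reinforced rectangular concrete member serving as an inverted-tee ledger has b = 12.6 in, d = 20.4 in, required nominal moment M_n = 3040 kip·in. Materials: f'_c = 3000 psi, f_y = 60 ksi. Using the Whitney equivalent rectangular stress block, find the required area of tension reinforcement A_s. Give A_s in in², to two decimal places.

From M_n = 0.85 f'_c a b (d − a/2):
a = d − √(d² − 2M_n/(0.85 f'_c b)) = 20.4 − √(20.4² − 2 × 3040/(0.85 × 3 × 12.6)) = 5.336 in.
A_s = 0.85 f'_c a b / f_y = 0.85 × 3 × 5.336 × 12.6 / 60 = 2.857 in².

A_s ≈ 2.86 in²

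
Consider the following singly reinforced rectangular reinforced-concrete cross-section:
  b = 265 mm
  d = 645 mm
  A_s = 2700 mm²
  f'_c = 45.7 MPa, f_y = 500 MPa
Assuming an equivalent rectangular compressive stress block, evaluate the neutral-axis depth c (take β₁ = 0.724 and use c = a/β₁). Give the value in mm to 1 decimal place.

T = A_s f_y = 2700 × 500 = 1350000 N = 1350 kN.
Setting C = 0.85 f'_c a b equal to T: a = 1350000/(0.85 × 45.7 × 265) = 131.145 mm.
With β₁ = 0.724, c = a/β₁ = 131.145/0.724 = 181.1 mm.

c ≈ 181.1 mm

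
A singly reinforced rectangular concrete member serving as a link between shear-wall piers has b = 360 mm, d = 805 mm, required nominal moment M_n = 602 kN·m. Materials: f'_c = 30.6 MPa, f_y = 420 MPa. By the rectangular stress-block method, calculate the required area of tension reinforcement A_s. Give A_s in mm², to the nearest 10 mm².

A_s ≈ 1880 mm²

With M_n = 0.85 f'_c a b (d − a/2), solve the quadratic for a:
a = d − √(d² − 2M_n/(0.85 f'_c b)) = 805 − √(805² − 2 × 602×10⁶/(0.85 × 30.6 × 360)) = 84.28 mm.
A_s = 0.85 f'_c a b / f_y = 0.85 × 30.6 × 84.28 × 360 / 420 = 1879.0 mm².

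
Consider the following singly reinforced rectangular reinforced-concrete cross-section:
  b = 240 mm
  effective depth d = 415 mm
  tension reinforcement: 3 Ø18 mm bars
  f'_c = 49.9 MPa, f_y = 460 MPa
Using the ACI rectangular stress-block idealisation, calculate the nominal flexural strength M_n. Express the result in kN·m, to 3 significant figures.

A_s = 3 × 254 = 762 mm².
T = A_s f_y = 762 × 460 = 350520 N = 350.52 kN.
From C = T: a = T/(0.85 f'_c b) = 350520/(0.85 × 49.9 × 240) = 34.43 mm.
M_n = T(d − a/2) = 350.52 kN × (415 − 17.215) mm = 139.43 kN·m.

M_n ≈ 139 kN·m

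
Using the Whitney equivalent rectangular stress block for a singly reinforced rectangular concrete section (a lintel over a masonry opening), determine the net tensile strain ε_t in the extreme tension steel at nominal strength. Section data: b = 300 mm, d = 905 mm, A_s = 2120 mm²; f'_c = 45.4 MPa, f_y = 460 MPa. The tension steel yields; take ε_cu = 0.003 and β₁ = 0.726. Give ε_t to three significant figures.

a = A_s f_y/(0.85 f'_c b) = 84.24 mm.
β₁ = 0.726, so c = a/β₁ = 84.24/0.726 = 116.03 mm.
From the linear strain diagram with ε_cu = 0.003: ε_t = 0.003 (d − c)/c = 0.003 × (905 − 116.03)/116.03 = 0.0204.
Since ε_t ≥ 0.005, the section is tension-controlled.

ε_t ≈ 0.0204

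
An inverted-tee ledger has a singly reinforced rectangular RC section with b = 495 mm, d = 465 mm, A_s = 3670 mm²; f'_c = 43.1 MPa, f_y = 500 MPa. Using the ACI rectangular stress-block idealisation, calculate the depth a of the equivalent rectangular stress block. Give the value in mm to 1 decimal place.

T = A_s f_y = 3670 × 500 = 1835000 N = 1835 kN.
Setting C = 0.85 f'_c a b equal to T: a = 1835000/(0.85 × 43.1 × 495) = 101.2 mm.

a ≈ 101.2 mm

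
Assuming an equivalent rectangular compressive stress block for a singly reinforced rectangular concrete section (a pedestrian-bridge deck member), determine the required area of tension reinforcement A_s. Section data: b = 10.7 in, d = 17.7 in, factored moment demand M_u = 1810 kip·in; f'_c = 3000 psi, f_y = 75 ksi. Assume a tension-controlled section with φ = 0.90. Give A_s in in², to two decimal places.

M_n = M_u/φ = 1810/0.90 = 2011.11 kip·in.
From M_n = 0.85 f'_c a b (d − a/2):
a = d − √(d² − 2M_n/(0.85 f'_c b)) = 17.7 − √(17.7² − 2 × 2011.11/(0.85 × 3 × 10.7)) = 4.821 in.
A_s = 0.85 f'_c a b / f_y = 0.85 × 3 × 4.821 × 10.7 / 75 = 1.754 in².

A_s ≈ 1.75 in²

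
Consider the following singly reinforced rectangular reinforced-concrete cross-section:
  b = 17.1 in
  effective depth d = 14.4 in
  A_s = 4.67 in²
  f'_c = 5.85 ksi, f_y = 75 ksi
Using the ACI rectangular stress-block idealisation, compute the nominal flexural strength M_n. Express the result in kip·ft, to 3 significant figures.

T = A_s f_y = 4.67 × 75 = 350.25 kips.
a = T/(0.85 f'_c b) = 350.25/(0.85 × 5.85 × 17.1) = 4.119 in.
M_n = T(d − a/2) = 350.25 × (14.4 − 2.0595) = 4322.3 kip·in = 4322.3/12 = 360.19 kip·ft.

M_n ≈ 360 kip·ft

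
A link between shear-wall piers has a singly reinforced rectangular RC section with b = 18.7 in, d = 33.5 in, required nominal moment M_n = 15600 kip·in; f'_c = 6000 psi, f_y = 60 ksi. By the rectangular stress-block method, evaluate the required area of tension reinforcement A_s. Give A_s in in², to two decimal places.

A_s ≈ 8.43 in²

From M_n = 0.85 f'_c a b (d − a/2):
a = d − √(d² − 2M_n/(0.85 f'_c b)) = 33.5 − √(33.5² − 2 × 15600/(0.85 × 6 × 18.7)) = 5.302 in.
A_s = 0.85 f'_c a b / f_y = 0.85 × 6 × 5.302 × 18.7 / 60 = 8.428 in².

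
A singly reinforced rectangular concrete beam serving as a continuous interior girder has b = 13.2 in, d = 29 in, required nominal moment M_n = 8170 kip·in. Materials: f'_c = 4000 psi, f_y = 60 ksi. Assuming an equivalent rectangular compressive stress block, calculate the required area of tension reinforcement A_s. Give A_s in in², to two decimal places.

From M_n = 0.85 f'_c a b (d − a/2):
a = d − √(d² − 2M_n/(0.85 f'_c b)) = 29 − √(29² − 2 × 8170/(0.85 × 4 × 13.2)) = 7.162 in.
A_s = 0.85 f'_c a b / f_y = 0.85 × 4 × 7.162 × 13.2 / 60 = 5.357 in².

A_s ≈ 5.36 in²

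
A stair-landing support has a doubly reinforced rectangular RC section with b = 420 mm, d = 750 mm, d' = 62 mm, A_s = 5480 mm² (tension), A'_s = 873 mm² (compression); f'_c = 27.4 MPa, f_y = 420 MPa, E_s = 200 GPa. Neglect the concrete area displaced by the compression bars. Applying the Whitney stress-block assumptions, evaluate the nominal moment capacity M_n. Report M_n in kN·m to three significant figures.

Assume both tension and compression steel yield.
Net tension couple steel: A_s − A'_s = 4607 mm².
a = (A_s − A'_s) f_y / (0.85 f'_c b) = 1934940/(0.85 × 27.4 × 420) = 197.81 mm.
c = a/β₁ = 197.81/0.85 = 232.72 mm; ε'_s = 0.003(c − d')/c = 0.0022 ≥ f_y/E_s = 0.0021, so compression steel does yield.
M_n = (A_s − A'_s) f_y (d − a/2) + A'_s f_y (d − d') = [1934940 × (750 − 98.905) + 366660 × (750 − 62)] × 10⁻⁶ = 1259.83 + 252.26 = 1512.09 kN·m.

M_n ≈ 1510 kN·m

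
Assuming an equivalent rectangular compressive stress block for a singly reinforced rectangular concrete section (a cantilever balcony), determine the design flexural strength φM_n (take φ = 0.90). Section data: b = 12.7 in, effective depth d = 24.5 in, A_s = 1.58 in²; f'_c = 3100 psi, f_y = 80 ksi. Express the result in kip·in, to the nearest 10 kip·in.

φM_n ≈ 2570 kip·in

T = A_s f_y = 1.58 × 80 = 126.4 kips.
a = T/(0.85 f'_c b) = 126.4/(0.85 × 3.1 × 12.7) = 3.777 in.
M_n = T(d − a/2) = 126.4 × (24.5 − 1.8885) = 2858.1 kip·in.
φM_n = 0.90 × 2858.1 = 2572.3 kip·in.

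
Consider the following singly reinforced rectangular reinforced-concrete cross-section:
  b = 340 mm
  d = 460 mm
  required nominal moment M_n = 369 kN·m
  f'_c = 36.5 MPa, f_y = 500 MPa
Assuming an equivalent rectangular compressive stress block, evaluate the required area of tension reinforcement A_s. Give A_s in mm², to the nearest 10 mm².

With M_n = 0.85 f'_c a b (d − a/2), solve the quadratic for a:
a = d − √(d² − 2M_n/(0.85 f'_c b)) = 460 − √(460² − 2 × 369×10⁶/(0.85 × 36.5 × 340)) = 83.65 mm.
A_s = 0.85 f'_c a b / f_y = 0.85 × 36.5 × 83.65 × 340 / 500 = 1764.8 mm².

A_s ≈ 1760 mm²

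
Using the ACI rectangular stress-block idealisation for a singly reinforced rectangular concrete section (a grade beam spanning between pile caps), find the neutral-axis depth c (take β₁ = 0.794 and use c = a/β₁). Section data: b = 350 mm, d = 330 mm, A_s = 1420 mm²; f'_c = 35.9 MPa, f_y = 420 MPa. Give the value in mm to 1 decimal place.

c ≈ 70.3 mm

T = A_s f_y = 1420 × 420 = 596400 N = 596.4 kN.
Setting C = 0.85 f'_c a b equal to T: a = 596400/(0.85 × 35.9 × 350) = 55.841 mm.
With β₁ = 0.794, c = a/β₁ = 55.841/0.794 = 70.3 mm.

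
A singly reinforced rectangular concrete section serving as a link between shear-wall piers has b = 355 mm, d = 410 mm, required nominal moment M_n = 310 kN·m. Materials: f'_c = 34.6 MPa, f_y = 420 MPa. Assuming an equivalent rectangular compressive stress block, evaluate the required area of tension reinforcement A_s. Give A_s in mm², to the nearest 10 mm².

With M_n = 0.85 f'_c a b (d − a/2), solve the quadratic for a:
a = d − √(d² − 2M_n/(0.85 f'_c b)) = 410 − √(410² − 2 × 310×10⁶/(0.85 × 34.6 × 355)) = 80.28 mm.
A_s = 0.85 f'_c a b / f_y = 0.85 × 34.6 × 80.28 × 355 / 420 = 1995.6 mm².

A_s ≈ 2000 mm²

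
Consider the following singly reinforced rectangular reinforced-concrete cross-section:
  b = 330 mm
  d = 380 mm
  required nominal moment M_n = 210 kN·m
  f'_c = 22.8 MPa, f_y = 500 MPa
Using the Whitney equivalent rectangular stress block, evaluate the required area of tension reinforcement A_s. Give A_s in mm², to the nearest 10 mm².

A_s ≈ 1270 mm²

With M_n = 0.85 f'_c a b (d − a/2), solve the quadratic for a:
a = d − √(d² − 2M_n/(0.85 f'_c b)) = 380 − √(380² − 2 × 210×10⁶/(0.85 × 22.8 × 330)) = 99.42 mm.
A_s = 0.85 f'_c a b / f_y = 0.85 × 22.8 × 99.42 × 330 / 500 = 1271.7 mm².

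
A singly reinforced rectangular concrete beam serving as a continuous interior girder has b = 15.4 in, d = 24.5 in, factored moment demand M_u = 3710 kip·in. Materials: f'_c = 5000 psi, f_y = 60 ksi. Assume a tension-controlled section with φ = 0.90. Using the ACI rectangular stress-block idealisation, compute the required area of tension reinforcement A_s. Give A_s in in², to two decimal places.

M_n = M_u/φ = 3710/0.90 = 4122.22 kip·in.
From M_n = 0.85 f'_c a b (d − a/2):
a = d − √(d² − 2M_n/(0.85 f'_c b)) = 24.5 − √(24.5² − 2 × 4122.22/(0.85 × 5 × 15.4)) = 2.722 in.
A_s = 0.85 f'_c a b / f_y = 0.85 × 5 × 2.722 × 15.4 / 60 = 2.969 in².

A_s ≈ 2.97 in²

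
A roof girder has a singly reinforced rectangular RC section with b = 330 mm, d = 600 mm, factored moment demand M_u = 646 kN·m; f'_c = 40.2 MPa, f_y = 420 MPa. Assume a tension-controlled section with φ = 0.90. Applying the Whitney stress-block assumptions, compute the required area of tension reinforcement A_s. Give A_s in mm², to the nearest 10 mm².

M_n = M_u/φ = 646/0.90 = 717.778 kN·m.
With M_n = 0.85 f'_c a b (d − a/2), solve the quadratic for a:
a = d − √(d² − 2M_n/(0.85 f'_c b)) = 600 − √(600² − 2 × 717.778×10⁶/(0.85 × 40.2 × 330)) = 117.62 mm.
A_s = 0.85 f'_c a b / f_y = 0.85 × 40.2 × 117.62 × 330 / 420 = 3157.8 mm².

A_s ≈ 3160 mm²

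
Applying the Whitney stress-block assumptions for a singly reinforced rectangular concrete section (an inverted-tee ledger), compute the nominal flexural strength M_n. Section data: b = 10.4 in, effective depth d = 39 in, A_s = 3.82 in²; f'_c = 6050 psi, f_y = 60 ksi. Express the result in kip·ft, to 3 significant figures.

T = A_s f_y = 3.82 × 60 = 229.2 kips.
a = T/(0.85 f'_c b) = 229.2/(0.85 × 6.05 × 10.4) = 4.286 in.
M_n = T(d − a/2) = 229.2 × (39 − 2.143) = 8447.6 kip·in = 8447.6/12 = 703.97 kip·ft.

M_n ≈ 704 kip·ft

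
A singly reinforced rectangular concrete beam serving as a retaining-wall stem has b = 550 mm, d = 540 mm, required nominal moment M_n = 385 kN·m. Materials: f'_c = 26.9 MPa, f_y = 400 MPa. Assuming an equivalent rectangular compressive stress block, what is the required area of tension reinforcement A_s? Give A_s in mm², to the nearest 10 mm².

With M_n = 0.85 f'_c a b (d − a/2), solve the quadratic for a:
a = d − √(d² − 2M_n/(0.85 f'_c b)) = 540 − √(540² − 2 × 385×10⁶/(0.85 × 26.9 × 550)) = 60.03 mm.
A_s = 0.85 f'_c a b / f_y = 0.85 × 26.9 × 60.03 × 550 / 400 = 1887.3 mm².

A_s ≈ 1890 mm²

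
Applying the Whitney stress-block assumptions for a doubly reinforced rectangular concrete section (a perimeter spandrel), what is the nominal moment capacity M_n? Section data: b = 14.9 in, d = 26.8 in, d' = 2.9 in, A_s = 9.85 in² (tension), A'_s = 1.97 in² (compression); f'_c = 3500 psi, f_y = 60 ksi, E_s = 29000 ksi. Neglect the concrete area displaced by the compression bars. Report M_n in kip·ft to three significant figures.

M_n ≈ 1080 kip·ft

Assume both steels yield.
a = (A_s − A'_s) f_y/(0.85 f'_c b) = (9.85 − 1.97) × 60/(0.85 × 3.5 × 14.9) = 10.666 in.
c = a/β₁ = 10.666/0.85 = 12.548 in; ε'_s = 0.003(c − d')/c = 0.0023 ≥ ε_y = 0.0021, so the compression steel yields.
M_n = (A_s − A'_s) f_y (d − a/2) + A'_s f_y (d − d') = 472.8 × (26.8 − 5.333) + 118.2 × (26.8 − 2.9) = 10149.6 + 2825.0 = 12974.6 kip·in = 12974.6/12 = 1081.22 kip·ft.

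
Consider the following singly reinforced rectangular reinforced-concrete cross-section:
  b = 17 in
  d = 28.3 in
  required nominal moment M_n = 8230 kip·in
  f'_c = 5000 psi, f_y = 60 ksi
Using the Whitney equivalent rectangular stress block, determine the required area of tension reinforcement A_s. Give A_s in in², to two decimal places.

From M_n = 0.85 f'_c a b (d − a/2):
a = d − √(d² − 2M_n/(0.85 f'_c b)) = 28.3 − √(28.3² − 2 × 8230/(0.85 × 5 × 17)) = 4.361 in.
A_s = 0.85 f'_c a b / f_y = 0.85 × 5 × 4.361 × 17 / 60 = 5.251 in².

A_s ≈ 5.25 in²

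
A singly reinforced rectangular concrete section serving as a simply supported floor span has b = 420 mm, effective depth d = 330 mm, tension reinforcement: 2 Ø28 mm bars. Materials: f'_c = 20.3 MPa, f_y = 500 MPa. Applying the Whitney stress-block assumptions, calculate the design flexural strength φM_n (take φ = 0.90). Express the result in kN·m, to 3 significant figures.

φM_n ≈ 159 kN·m

A_s = 2 × 616 = 1232 mm².
T = A_s f_y = 1232 × 500 = 616000 N = 616 kN.
From C = T: a = T/(0.85 f'_c b) = 616000/(0.85 × 20.3 × 420) = 85.00 mm.
M_n = T(d − a/2) = 616 kN × (330 − 42.5) mm = 177.10 kN·m.
φM_n = 0.90 × 177.10 = 159.39 kN·m.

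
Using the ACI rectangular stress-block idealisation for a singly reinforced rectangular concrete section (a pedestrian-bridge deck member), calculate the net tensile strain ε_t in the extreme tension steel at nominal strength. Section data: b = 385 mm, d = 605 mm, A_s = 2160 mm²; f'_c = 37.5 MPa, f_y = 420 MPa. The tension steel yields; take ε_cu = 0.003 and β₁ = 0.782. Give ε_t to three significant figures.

ε_t ≈ 0.0162

a = A_s f_y/(0.85 f'_c b) = 73.93 mm.
β₁ = 0.782, so c = a/β₁ = 73.93/0.782 = 94.54 mm.
From the linear strain diagram with ε_cu = 0.003: ε_t = 0.003 (d − c)/c = 0.003 × (605 − 94.54)/94.54 = 0.0162.
Since ε_t ≥ 0.005, the section is tension-controlled.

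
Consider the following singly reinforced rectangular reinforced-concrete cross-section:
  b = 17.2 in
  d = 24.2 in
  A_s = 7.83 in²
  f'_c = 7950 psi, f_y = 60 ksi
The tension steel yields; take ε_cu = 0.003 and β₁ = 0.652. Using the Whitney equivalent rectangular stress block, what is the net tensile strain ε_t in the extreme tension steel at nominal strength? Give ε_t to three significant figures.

ε_t ≈ 0.00871

a = A_s f_y/(0.85 f'_c b) = 4.042 in.
β₁ = 0.652, so c = a/β₁ = 4.042/0.652 = 6.199 in.
From the linear strain diagram with ε_cu = 0.003: ε_t = 0.003 (d − c)/c = 0.003 × (24.2 − 6.199)/6.199 = 0.00871.
Since ε_t ≥ 0.005, the section is tension-controlled.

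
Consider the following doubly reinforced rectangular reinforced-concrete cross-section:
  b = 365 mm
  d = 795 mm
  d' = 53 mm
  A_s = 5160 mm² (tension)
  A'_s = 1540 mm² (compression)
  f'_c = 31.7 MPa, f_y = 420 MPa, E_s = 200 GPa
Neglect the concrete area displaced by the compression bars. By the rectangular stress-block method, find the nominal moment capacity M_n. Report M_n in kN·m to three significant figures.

M_n ≈ 1570 kN·m

Assume both tension and compression steel yield.
Net tension couple steel: A_s − A'_s = 3620 mm².
a = (A_s − A'_s) f_y / (0.85 f'_c b) = 1520400/(0.85 × 31.7 × 365) = 154.59 mm.
c = a/β₁ = 154.59/0.824 = 187.61 mm; ε'_s = 0.003(c − d')/c = 0.0022 ≥ f_y/E_s = 0.0021, so compression steel does yield.
M_n = (A_s − A'_s) f_y (d − a/2) + A'_s f_y (d − d') = [1520400 × (795 − 77.295) + 646800 × (795 − 53)] × 10⁻⁶ = 1091.20 + 479.93 = 1571.13 kN·m.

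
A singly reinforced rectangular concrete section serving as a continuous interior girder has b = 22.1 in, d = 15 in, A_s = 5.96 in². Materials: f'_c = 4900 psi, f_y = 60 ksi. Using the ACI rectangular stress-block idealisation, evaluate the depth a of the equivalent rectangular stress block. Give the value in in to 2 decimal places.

T = A_s f_y = 5.96 × 60 = 357.6 kips.
a = T/(0.85 f'_c b) = 357.6/(0.85 × 4.9 × 22.1) = 3.88 in.

a ≈ 3.88 in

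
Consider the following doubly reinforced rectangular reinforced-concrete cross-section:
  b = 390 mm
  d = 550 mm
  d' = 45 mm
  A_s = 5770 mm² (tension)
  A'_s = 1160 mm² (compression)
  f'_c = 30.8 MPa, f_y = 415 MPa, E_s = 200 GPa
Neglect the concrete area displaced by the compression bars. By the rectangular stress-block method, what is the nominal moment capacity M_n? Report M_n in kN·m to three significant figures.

M_n ≈ 1120 kN·m

Assume both tension and compression steel yield.
Net tension couple steel: A_s − A'_s = 4610 mm².
a = (A_s − A'_s) f_y / (0.85 f'_c b) = 1913150/(0.85 × 30.8 × 390) = 187.38 mm.
c = a/β₁ = 187.38/0.83 = 225.76 mm; ε'_s = 0.003(c − d')/c = 0.0024 ≥ f_y/E_s = 0.0021, so compression steel does yield.
M_n = (A_s − A'_s) f_y (d − a/2) + A'_s f_y (d − d') = [1913150 × (550 − 93.69) + 481400 × (550 − 45)] × 10⁻⁶ = 872.99 + 243.11 = 1116.10 kN·m.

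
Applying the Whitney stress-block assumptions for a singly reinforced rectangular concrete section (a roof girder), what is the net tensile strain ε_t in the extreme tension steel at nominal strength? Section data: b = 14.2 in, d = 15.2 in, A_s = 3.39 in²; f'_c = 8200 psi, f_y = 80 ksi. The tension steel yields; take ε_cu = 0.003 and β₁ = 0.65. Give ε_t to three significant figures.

a = A_s f_y/(0.85 f'_c b) = 2.740 in.
β₁ = 0.65, so c = a/β₁ = 2.740/0.65 = 4.215 in.
From the linear strain diagram with ε_cu = 0.003: ε_t = 0.003 (d − c)/c = 0.003 × (15.2 − 4.215)/4.215 = 0.00782.
Since ε_t ≥ 0.005, the section is tension-controlled.

ε_t ≈ 0.00782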